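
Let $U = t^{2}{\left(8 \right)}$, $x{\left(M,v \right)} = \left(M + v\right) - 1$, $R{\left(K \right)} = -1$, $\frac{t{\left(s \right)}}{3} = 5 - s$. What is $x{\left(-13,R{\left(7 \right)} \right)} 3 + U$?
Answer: $36$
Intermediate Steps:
$t{\left(s \right)} = 15 - 3 s$ ($t{\left(s \right)} = 3 \left(5 - s\right) = 15 - 3 s$)
$x{\left(M,v \right)} = -1 + M + v$
$U = 81$ ($U = \left(15 - 24\right)^{2} = \left(-9\right)^{2} = 81$)
$x{\left(-13,R{\left(7 \right)} \right)} 3 + U = \left(-1 - 13 - 1\right) 3 + 81 = \left(-15\right) 3 + 81 = -45 + 81 = 36$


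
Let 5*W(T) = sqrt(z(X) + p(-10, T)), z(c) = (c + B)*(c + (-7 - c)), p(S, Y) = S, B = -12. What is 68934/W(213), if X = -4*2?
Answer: 34467*sqrt(130)/13 ≈ 30230.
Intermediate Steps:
X = -8
z(c) = 84 - 7*c (z(c) = (c - 12)*(c + (-7 - c)) = (-12 + c)*(-7) = 84 - 7*c)
W(T) = sqrt(130)/5 (W(T) = sqrt((84 - 7*(-8)) - 10)/5 = sqrt((84 + 56) - 10)/5 = sqrt(140 - 10)/5 = sqrt(130)/5)
68934/W(213) = 68934/((sqrt(130)/5)) = 68934*(sqrt(130)/26) = 34467*sqrt(130)/13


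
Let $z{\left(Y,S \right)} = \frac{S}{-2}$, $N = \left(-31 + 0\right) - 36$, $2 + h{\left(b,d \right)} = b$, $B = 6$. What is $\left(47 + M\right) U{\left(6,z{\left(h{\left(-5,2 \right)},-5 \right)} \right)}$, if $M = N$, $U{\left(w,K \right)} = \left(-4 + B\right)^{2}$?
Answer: $-80$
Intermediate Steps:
$h{\left(b,d \right)} = -2 + b$
$N = -67$ ($N = -31 - 36 = -67$)
$z{\left(Y,S \right)} = - \frac{S}{2}$ ($z{\left(Y,S \right)} = S \left(- \frac{1}{2}\right) = - \frac{S}{2}$)
$U{\left(w,K \right)} = 4$ ($U{\left(w,K \right)} = \left(-4 + 6\right)^{2} = 2^{2} = 4$)
$M = -67$
$\left(47 + M\right) U{\left(6,z{\left(h{\left(-5,2 \right)},-5 \right)} \right)} = \left(47 - 67\right) 4 = \left(-20\right) 4 = -80$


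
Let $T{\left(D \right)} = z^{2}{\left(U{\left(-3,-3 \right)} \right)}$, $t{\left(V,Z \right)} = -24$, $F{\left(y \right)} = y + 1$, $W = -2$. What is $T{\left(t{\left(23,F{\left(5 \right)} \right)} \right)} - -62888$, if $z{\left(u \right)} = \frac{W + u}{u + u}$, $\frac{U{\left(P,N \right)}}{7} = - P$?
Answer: $\frac{110934793}{1764} \approx 62888.0$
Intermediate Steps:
$F{\left(y \right)} = 1 + y$
$U{\left(P,N \right)} = - 7 P$ ($U{\left(P,N \right)} = 7 \left(- P\right) = - 7 P$)
$z{\left(u \right)} = \frac{-2 + u}{2 u}$ ($z{\left(u \right)} = \frac{-2 + u}{u + u} = \frac{-2 + u}{2 u}$)
$T{\left(D \right)} = \frac{361}{1764}$ ($T{\left(D \right)} = \left(\frac{-2 - -21}{2 \left(\left(-7\right) \left(-3\right)\right)}\right)^{2} = \left(\frac{-2 + 21}{2 \cdot 21}\right)^{2} = \left(\frac{1}{2} \cdot \frac{1}{21} \cdot 19\right)^{2} = \left(\frac{19}{42}\right)^{2} = \frac{361}{1764}$)
$T{\left(t{\left(23,F{\left(5 \right)} \right)} \right)} - -62888 = \frac{361}{1764} - -62888 = \frac{361}{1764} + 62888 = \frac{110934793}{1764}$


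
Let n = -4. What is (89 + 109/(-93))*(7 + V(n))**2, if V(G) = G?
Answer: 24504/31 ≈ 790.45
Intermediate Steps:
(89 + 109/(-93))*(7 + V(n))**2 = (89 + 109/(-93))*(7 - 4)**2 = (89 + 109*(-1/93))*3**2 = (89 - 109/93)*9 = (8168/93)*9 = 24504/31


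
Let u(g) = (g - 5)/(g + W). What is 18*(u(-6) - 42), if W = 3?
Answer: -690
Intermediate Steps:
u(g) = (-5 + g)/(3 + g) (u(g) = (g - 5)/(g + 3) = (-5 + g)/(3 + g))
18*(u(-6) - 42) = 18*((-5 - 6)/(3 - 6) - 42) = 18*(-11/(-3) - 42) = 18*(-⅓*(-11) - 42) = 18*(11/3 - 42) = 18*(-115/3) = -690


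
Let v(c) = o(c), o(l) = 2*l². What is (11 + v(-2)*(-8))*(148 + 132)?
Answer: -14840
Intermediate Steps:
v(c) = 2*c²
(11 + v(-2)*(-8))*(148 + 132) = (11 + (2*(-2)²)*(-8))*(148 + 132) = (11 + (2*4)*(-8))*280 = (11 + 8*(-8))*280 = (11 - 64)*280 = -53*280 = -14840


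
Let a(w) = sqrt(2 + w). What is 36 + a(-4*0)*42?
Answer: 36 + 42*sqrt(2) ≈ 95.397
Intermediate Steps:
36 + a(-4*0)*42 = 36 + sqrt(2 - 4*0)*42 = 36 + sqrt(2 + 0)*42 = 36 + sqrt(2)*42 = 36 + 42*sqrt(2)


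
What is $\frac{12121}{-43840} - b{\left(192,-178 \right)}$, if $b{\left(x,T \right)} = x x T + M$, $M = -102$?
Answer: $\frac{287673420839}{43840} \approx 6.5619 \cdot 10^{6}$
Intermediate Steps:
$b{\left(x,T \right)} = -102 + T x^{2}$ ($b{\left(x,T \right)} = x x T - 102 = x^{2} T - 102 = T x^{2} - 102 = -102 + T x^{2}$)
$\frac{12121}{-43840} - b{\left(192,-178 \right)} = \frac{12121}{-43840} - \left(-102 - 178 \cdot 192^{2}\right) = 12121 \left(- \frac{1}{43840}\right) - \left(-102 - 6561792\right) = - \frac{12121}{43840} - \left(-102 - 6561792\right) = - \frac{12121}{43840} - -6561894 = - \frac{12121}{43840} + 6561894 = \frac{287673420839}{43840}$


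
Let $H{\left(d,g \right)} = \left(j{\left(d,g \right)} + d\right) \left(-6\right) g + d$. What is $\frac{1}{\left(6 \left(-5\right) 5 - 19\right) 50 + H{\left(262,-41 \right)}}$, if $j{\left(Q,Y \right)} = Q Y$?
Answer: $- \frac{1}{2586268} \approx -3.8666 \cdot 10^{-7}$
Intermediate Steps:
$H{\left(d,g \right)} = d + g \left(- 6 d - 6 d g\right)$ ($H{\left(d,g \right)} = \left(d g + d\right) \left(-6\right) g + d = \left(d + d g\right) \left(-6\right) g + d = \left(- 6 d - 6 d g\right) g + d = g \left(- 6 d - 6 d g\right) + d = d + g \left(- 6 d - 6 d g\right)$)
$\frac{1}{\left(6 \left(-5\right) 5 - 19\right) 50 + H{\left(262,-41 \right)}} = \frac{1}{\left(6 \left(-5\right) 5 - 19\right) 50 + 262 \left(1 - -246 - 6 \left(-41\right)^{2}\right)} = \frac{1}{\left(\left(-30\right) 5 - 19\right) 50 + 262 \left(1 + 246 - 10086\right)} = \frac{1}{\left(-150 - 19\right) 50 + 262 \left(1 + 246 - 10086\right)} = \frac{1}{\left(-169\right) 50 + 262 \left(-9839\right)} = \frac{1}{-8450 - 2577818} = \frac{1}{-2586268} = - \frac{1}{2586268}$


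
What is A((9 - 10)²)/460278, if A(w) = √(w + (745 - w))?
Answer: √745/460278 ≈ 5.9300e-5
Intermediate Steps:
A(w) = √745
A((9 - 10)²)/460278 = √745/460278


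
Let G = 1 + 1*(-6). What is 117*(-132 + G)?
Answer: -16029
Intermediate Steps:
G = -5 (G = 1 - 6 = -5)
117*(-132 + G) = 117*(-132 - 5) = 117*(-137) = -16029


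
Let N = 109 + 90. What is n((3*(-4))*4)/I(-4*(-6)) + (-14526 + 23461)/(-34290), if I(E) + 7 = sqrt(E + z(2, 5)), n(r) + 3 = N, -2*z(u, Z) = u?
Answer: -4727819/89154 - 98*sqrt(23)/13 ≈ -89.183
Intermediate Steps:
z(u, Z) = -u/2
N = 199
n(r) = 196 (n(r) = -3 + 199 = 196)
I(E) = -7 + sqrt(-1 + E) (I(E) = -7 + sqrt(E - 1/2*2) = -7 + sqrt(E - 1) = -7 + sqrt(-1 + E))
n((3*(-4))*4)/I(-4*(-6)) + (-14526 + 23461)/(-34290) = 196/(-7 + sqrt(-1 - 4*(-6))) + (-14526 + 23461)/(-34290) = 196/(-7 + sqrt(-1 + 24)) + 8935*(-1/34290) = 196/(-7 + sqrt(23)) - 1787/6858 = -1787/6858 + 196/(-7 + sqrt(23))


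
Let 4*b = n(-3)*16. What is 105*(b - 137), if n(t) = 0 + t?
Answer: -15645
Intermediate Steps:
n(t) = t
b = -12 (b = (-3*16)/4 = (¼)*(-48) = -12)
105*(b - 137) = 105*(-12 - 137) = 105*(-149) = -15645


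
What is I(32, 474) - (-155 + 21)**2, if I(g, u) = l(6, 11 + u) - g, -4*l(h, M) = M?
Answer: -72437/4 ≈ -18109.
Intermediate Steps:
l(h, M) = -M/4
I(g, u) = -11/4 - g - u/4 (I(g, u) = -(11 + u)/4 - g = (-11/4 - u/4) - g = -11/4 - g - u/4)
I(32, 474) - (-155 + 21)**2 = (-11/4 - 1*32 - 1/4*474) - (-155 + 21)**2 = (-11/4 - 32 - 237/2) - 1*(-134)**2 = -613/4 - 1*17956 = -613/4 - 17956 = -72437/4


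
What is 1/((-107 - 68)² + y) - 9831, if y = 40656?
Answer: -700763510/71281 ≈ -9831.0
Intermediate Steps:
1/((-107 - 68)² + y) - 9831 = 1/((-107 - 68)² + 40656) - 9831 = 1/((-175)² + 40656) - 9831 = 1/(30625 + 40656) - 9831 = 1/71281 - 9831 = -700763510/71281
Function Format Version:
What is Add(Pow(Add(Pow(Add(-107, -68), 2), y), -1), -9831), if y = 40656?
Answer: Rational(-700763510, 71281) ≈ -9831.0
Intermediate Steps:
Add(Pow(Add(Pow(Add(-107, -68), 2), y), -1), -9831) = Add(Pow(Add(Pow(Add(-107, -68), 2), 40656), -1), -9831) = Add(Pow(Add(Pow(-175, 2), 40656), -1), -9831) = Add(Pow(Add(30625, 40656), -1), -9831) = Add(Pow(71281, -1), -9831) = Add(Rational(1, 71281), -9831) = Rational(-700763510, 71281)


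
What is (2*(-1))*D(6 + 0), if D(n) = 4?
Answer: -8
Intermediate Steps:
(2*(-1))*D(6 + 0) = (2*(-1))*4 = -2*4 = -8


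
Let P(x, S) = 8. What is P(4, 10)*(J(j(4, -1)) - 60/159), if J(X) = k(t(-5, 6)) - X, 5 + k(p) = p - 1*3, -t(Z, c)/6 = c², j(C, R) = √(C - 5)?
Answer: -95136/53 - 8*I ≈ -1795.0 - 8.0*I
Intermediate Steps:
j(C, R) = √(-5 + C)
t(Z, c) = -6*c²
k(p) = -8 + p (k(p) = -5 + (p - 1*3) = -5 + (p - 3) = -5 + (-3 + p) = -8 + p)
J(X) = -224 - X (J(X) = (-8 - 6*6²) - X = (-8 - 6*36) - X = (-8 - 216) - X = -224 - X)
P(4, 10)*(J(j(4, -1)) - 60/159) = 8*((-224 - √(-5 + 4)) - 60/159) = 8*((-224 - √(-1)) - 60*1/159) = 8*((-224 - I) - 20/53) = 8*(-11892/53 - I) = -95136/53 - 8*I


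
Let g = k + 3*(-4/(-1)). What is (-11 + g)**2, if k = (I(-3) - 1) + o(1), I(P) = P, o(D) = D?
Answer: 4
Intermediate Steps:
k = -3 (k = (-3 - 1) + 1 = -4 + 1 = -3)
g = 9 (g = -3 + 3*(-4/(-1)) = -3 + 3*(-4*(-1)) = -3 + 3*4 = -3 + 12 = 9)
(-11 + g)**2 = (-11 + 9)**2 = (-2)**2 = 4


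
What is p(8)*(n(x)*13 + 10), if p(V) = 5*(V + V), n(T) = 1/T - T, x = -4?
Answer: 4700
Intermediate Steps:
p(V) = 10*V (p(V) = 5*(2*V) = 10*V)
p(8)*(n(x)*13 + 10) = (10*8)*((1/(-4) - 1*(-4))*13 + 10) = 80*((-¼ + 4)*13 + 10) = 80*((15/4)*13 + 10) = 80*(195/4 + 10) = 80*(235/4) = 4700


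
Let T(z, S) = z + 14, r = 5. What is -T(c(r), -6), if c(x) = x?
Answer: -19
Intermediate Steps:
T(z, S) = 14 + z
-T(c(r), -6) = -(14 + 5) = -1*19 = -19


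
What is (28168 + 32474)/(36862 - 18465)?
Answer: 60642/18397 ≈ 3.2963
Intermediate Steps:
(28168 + 32474)/(36862 - 18465) = 60642/18397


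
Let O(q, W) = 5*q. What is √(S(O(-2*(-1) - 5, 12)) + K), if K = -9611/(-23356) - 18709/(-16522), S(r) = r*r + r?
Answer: √1968804664643634807/96471958 ≈ 14.545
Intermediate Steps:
S(r) = r + r² (S(r) = r² + r = r + r²)
K = 297880173/192943916 (K = -9611*(-1/23356) - 18709*(-1/16522) = 9611/23356 + 18709/16522 = 297880173/192943916 ≈ 1.5439)
√(S(O(-2*(-1) - 5, 12)) + K) = √((5*(-2*(-1) - 5))*(1 + 5*(-2*(-1) - 5)) + 297880173/192943916) = √((5*(2 - 5))*(1 + 5*(2 - 5)) + 297880173/192943916) = √((5*(-3))*(1 + 5*(-3)) + 297880173/192943916) = √(-15*(1 - 15) + 297880173/192943916) = √(-15*(-14) + 297880173/192943916) = √(210 + 297880173/192943916) = √(40816102533/192943916) = √1968804664643634807/96471958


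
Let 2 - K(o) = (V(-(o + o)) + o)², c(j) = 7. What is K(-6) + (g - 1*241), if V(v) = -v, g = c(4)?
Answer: -556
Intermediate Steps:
g = 7
K(o) = 2 - 9*o² (K(o) = 2 - (-(-1)*(o + o) + o)² = 2 - (-(-1)*2*o + o)² = 2 - (-(-2)*o + o)² = 2 - (2*o + o)² = 2 - (3*o)² = 2 - 9*o²)
K(-6) + (g - 1*241) = (2 - 9*(-6)²) + (7 - 1*241) = (2 - 9*36) + (7 - 241) = (2 - 324) - 234 = -322 - 234 = -556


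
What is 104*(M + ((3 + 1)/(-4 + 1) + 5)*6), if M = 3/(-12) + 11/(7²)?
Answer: 111982/49 ≈ 2285.3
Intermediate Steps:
M = -5/196 (M = 3*(-1/12) + 11/49 = -¼ + 11*(1/49) = -¼ + 11/49 = -5/196 ≈ -0.025510)
104*(M + ((3 + 1)/(-4 + 1) + 5)*6) = 104*(-5/196 + ((3 + 1)/(-4 + 1) + 5)*6) = 104*(-5/196 + (4/(-3) + 5)*6) = 104*(-5/196 + (4*(-⅓) + 5)*6) = 104*(-5/196 + (-4/3 + 5)*6) = 104*(-5/196 + (11/3)*6) = 104*(-5/196 + 22) = 104*(4307/196) = 111982/49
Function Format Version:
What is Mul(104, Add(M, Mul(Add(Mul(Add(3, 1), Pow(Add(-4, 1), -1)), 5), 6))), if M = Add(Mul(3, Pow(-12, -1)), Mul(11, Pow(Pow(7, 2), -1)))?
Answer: Rational(111982, 49) ≈ 2285.3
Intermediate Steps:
M = Rational(-5, 196) (M = Add(Mul(3, Rational(-1, 12)), Mul(11, Pow(49, -1))) = Add(Rational(-1, 4), Mul(11, Rational(1, 49))) = Add(Rational(-1, 4), Rational(11, 49)) = Rational(-5, 196) ≈ -0.025510)
Mul(104, Add(M, Mul(Add(Mul(Add(3, 1), Pow(Add(-4, 1), -1)), 5), 6))) = Mul(104, Add(Rational(-5, 196), Mul(Add(Mul(Add(3, 1), Pow(Add(-4, 1), -1)), 5), 6))) = Mul(104, Add(Rational(-5, 196), Mul(Add(Mul(4, Pow(-3, -1)), 5), 6))) = Mul(104, Add(Rational(-5, 196), Mul(Add(Mul(4, Rational(-1, 3)), 5), 6))) = Mul(104, Add(Rational(-5, 196), Mul(Add(Rational(-4, 3), 5), 6))) = Mul(104, Add(Rational(-5, 196), Mul(Rational(11, 3), 6))) = Mul(104, Add(Rational(-5, 196), 22)) = Mul(104, Rational(4307, 196)) = Rational(111982, 49)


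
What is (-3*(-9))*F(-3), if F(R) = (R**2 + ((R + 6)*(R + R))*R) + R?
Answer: 1620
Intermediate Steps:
F(R) = R + R**2 + 2*R**2*(6 + R) (F(R) = (R**2 + ((6 + R)*(2*R))*R) + R = (R**2 + (2*R*(6 + R))*R) + R = (R**2 + 2*R**2*(6 + R)) + R = R + R**2 + 2*R**2*(6 + R))
(-3*(-9))*F(-3) = (-3*(-9))*(-3*(1 + 2*(-3)**2 + 13*(-3))) = 27*(-3*(1 + 2*9 - 39)) = 27*(-3*(1 + 18 - 39)) = 27*(-3*(-20)) = 27*60 = 1620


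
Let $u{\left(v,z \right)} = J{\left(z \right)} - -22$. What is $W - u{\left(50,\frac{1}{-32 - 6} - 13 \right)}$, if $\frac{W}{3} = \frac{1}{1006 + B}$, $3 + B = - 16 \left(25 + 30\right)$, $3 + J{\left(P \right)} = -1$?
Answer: $- \frac{737}{41} \approx -17.976$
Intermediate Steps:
$J{\left(P \right)} = -4$ ($J{\left(P \right)} = -3 - 1 = -4$)
$B = -883$ ($B = -3 - 16 \left(25 + 30\right) = -3 - 880 = -883$)
$u{\left(v,z \right)} = 18$ ($u{\left(v,z \right)} = -4 - -22 = -4 + 22 = 18$)
$W = \frac{1}{41}$ ($W = \frac{3}{1006 - 883} = \frac{3}{123} = 3 \cdot \frac{1}{123} = \frac{1}{41} \approx 0.02439$)
$W - u{\left(50,\frac{1}{-32 - 6} - 13 \right)} = \frac{1}{41} - 18 = - \frac{737}{41}$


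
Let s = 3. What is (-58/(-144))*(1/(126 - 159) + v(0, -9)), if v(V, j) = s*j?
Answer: -6467/594 ≈ -10.887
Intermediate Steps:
v(V, j) = 3*j
(-58/(-144))*(1/(126 - 159) + v(0, -9)) = (-58/(-144))*(1/(126 - 159) + 3*(-9)) = (-58*(-1/144))*(1/(-33) - 27) = 29*(-1/33 - 27)/72 = (29/72)*(-892/33) = -6467/594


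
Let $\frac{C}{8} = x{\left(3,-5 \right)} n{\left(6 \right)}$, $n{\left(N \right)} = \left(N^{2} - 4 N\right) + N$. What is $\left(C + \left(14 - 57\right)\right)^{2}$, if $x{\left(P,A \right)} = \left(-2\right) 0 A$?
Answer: $1849$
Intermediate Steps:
$x{\left(P,A \right)} = 0$ ($x{\left(P,A \right)} = 0 A = 0$)
$n{\left(N \right)} = N^{2} - 3 N$
$C = 0$ ($C = 8 \cdot 0 \cdot 6 \left(-3 + 6\right) = 8 \cdot 0 \cdot 6 \cdot 3 = 8 \cdot 0 \cdot 18 = 8 \cdot 0 = 0$)
$\left(C + \left(14 - 57\right)\right)^{2} = \left(0 + \left(14 - 57\right)\right)^{2} = \left(0 - 43\right)^{2} = \left(-43\right)^{2} = 1849$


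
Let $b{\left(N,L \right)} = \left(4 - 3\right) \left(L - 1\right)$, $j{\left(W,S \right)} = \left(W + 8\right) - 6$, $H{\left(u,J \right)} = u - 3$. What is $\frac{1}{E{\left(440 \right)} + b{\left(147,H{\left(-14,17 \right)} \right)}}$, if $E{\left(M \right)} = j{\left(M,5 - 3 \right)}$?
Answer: $\frac{1}{424} \approx 0.0023585$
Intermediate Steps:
$H{\left(u,J \right)} = -3 + u$
$j{\left(W,S \right)} = 2 + W$ ($j{\left(W,S \right)} = \left(8 + W\right) - 6 = 2 + W$)
$E{\left(M \right)} = 2 + M$
$b{\left(N,L \right)} = -1 + L$ ($b{\left(N,L \right)} = 1 \left(-1 + L\right) = -1 + L$)
$\frac{1}{E{\left(440 \right)} + b{\left(147,H{\left(-14,17 \right)} \right)}} = \frac{1}{\left(2 + 440\right) - 18} = \frac{1}{442 - 18} = \frac{1}{424}$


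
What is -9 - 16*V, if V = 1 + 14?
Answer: -249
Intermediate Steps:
V = 15
-9 - 16*V = -9 - 16*15 = -9 - 240 = -249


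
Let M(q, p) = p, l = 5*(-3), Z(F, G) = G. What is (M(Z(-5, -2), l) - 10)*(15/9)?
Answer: -125/3 ≈ -41.667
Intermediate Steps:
l = -15
(M(Z(-5, -2), l) - 10)*(15/9) = (-15 - 10)*(15/9) = -375/9 = -25*5/3 = -125/3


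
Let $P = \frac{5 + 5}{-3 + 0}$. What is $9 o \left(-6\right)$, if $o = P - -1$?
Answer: $126$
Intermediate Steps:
$P = - \frac{10}{3}$ ($P = \frac{10}{-3} = 10 \left(- \frac{1}{3}\right) = - \frac{10}{3} \approx -3.3333$)
$o = - \frac{7}{3}$ ($o = - \frac{10}{3} - -1 = - \frac{10}{3} + 1 = - \frac{7}{3} \approx -2.3333$)
$9 o \left(-6\right) = 9 \left(- \frac{7}{3}\right) \left(-6\right) = \left(-21\right) \left(-6\right) = 126$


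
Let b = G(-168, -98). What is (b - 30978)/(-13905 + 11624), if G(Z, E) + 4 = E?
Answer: 31080/2281 ≈ 13.626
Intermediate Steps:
G(Z, E) = -4 + E
b = -102 (b = -4 - 98 = -102)
(b - 30978)/(-13905 + 11624) = (-102 - 30978)/(-13905 + 11624) = -31080/(-2281) = -31080*(-1/2281) = 31080/2281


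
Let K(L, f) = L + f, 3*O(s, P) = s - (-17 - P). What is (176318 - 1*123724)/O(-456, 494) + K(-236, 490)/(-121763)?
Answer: 19211995696/6696965 ≈ 2868.8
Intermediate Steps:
O(s, P) = 17/3 + P/3 + s/3 (O(s, P) = (s - (-17 - P))/3 = (s + (17 + P))/3 = (17 + P + s)/3 = 17/3 + P/3 + s/3)
(176318 - 1*123724)/O(-456, 494) + K(-236, 490)/(-121763) = (176318 - 1*123724)/(17/3 + (1/3)*494 + (1/3)*(-456)) + (-236 + 490)/(-121763) = (176318 - 123724)/(17/3 + 494/3 - 152) + 254*(-1/121763) = 52594/(55/3) - 254/121763 = 52594*(3/55) - 254/121763 = 157782/55 - 254/121763 = 19211995696/6696965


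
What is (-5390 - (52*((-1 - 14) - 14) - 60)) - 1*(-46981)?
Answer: 43159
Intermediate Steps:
(-5390 - (52*((-1 - 14) - 14) - 60)) - 1*(-46981) = (-5390 - (52*(-15 - 14) - 60)) + 46981 = (-5390 - (52*(-29) - 60)) + 46981 = (-5390 - (-1508 - 60)) + 46981 = (-5390 - 1*(-1568)) + 46981 = (-5390 + 1568) + 46981 = -3822 + 46981 = 43159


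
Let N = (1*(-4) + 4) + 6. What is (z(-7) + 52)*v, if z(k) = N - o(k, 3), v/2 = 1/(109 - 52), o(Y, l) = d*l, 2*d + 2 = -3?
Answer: 131/57 ≈ 2.2982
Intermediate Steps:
d = -5/2 (d = -1 + (½)*(-3) = -1 - 3/2 = -5/2 ≈ -2.5000)
o(Y, l) = -5*l/2
v = 2/57 (v = 2/(109 - 52) = 2/57 ≈ 0.035088)
N = 6 (N = (-4 + 4) + 6 = 0 + 6 = 6)
z(k) = 27/2 (z(k) = 6 - (-5)*3/2 = 6 - 1*(-15/2) = 6 + 15/2 = 27/2)
(z(-7) + 52)*v = (27/2 + 52)*(2/57) = (131/2)*(2/57) = 131/57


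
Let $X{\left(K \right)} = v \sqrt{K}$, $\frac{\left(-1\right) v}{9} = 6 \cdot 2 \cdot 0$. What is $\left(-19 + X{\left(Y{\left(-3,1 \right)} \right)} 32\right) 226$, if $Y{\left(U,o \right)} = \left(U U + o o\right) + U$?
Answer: $-4294$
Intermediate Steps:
$v = 0$ ($v = - 9 \cdot 6 \cdot 2 \cdot 0 = - 9 \cdot 12 \cdot 0 = \left(-9\right) 0 = 0$)
$Y{\left(U,o \right)} = U + U^{2} + o^{2}$ ($Y{\left(U,o \right)} = \left(U^{2} + o^{2}\right) + U = U + U^{2} + o^{2}$)
$X{\left(K \right)} = 0$ ($X{\left(K \right)} = 0 \sqrt{K} = 0$)
$\left(-19 + X{\left(Y{\left(-3,1 \right)} \right)} 32\right) 226 = \left(-19 + 0 \cdot 32\right) 226 = \left(-19 + 0\right) 226 = \left(-19\right) 226 = -4294$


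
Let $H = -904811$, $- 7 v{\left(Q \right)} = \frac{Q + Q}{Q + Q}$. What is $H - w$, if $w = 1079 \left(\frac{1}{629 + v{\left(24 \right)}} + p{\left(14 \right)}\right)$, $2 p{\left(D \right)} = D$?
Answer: $- \frac{4016233881}{4402} \approx -9.1237 \cdot 10^{5}$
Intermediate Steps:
$v{\left(Q \right)} = - \frac{1}{7}$ ($v{\left(Q \right)} = - \frac{\left(Q + Q\right) \frac{1}{Q + Q}}{7} = - \frac{2 Q \frac{1}{2 Q}}{7} = \left(- \frac{1}{7}\right) 1 = - \frac{1}{7}$)
$p{\left(D \right)} = \frac{D}{2}$
$w = \frac{33255859}{4402}$ ($w = 1079 \left(\frac{1}{629 - \frac{1}{7}} + \frac{1}{2} \cdot 14\right) = 1079 \left(\frac{1}{\frac{4402}{7}} + 7\right) = 1079 \left(\frac{7}{4402} + 7\right) = 1079 \cdot \frac{30821}{4402} = \frac{33255859}{4402} \approx 7554.7$)
$H - w = -904811 - \frac{33255859}{4402} = - \frac{4016233881}{4402}$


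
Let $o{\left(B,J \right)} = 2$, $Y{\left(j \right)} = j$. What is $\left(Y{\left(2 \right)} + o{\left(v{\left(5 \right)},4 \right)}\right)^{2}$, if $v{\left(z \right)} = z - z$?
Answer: $16$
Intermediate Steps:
$v{\left(z \right)} = 0$
$\left(Y{\left(2 \right)} + o{\left(v{\left(5 \right)},4 \right)}\right)^{2} = \left(2 + 2\right)^{2} = 4^{2} = 16$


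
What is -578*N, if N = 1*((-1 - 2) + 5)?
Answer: -1156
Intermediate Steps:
N = 2 (N = 1*(-3 + 5) = 1*2 = 2)
-578*N = -578*2 = -1156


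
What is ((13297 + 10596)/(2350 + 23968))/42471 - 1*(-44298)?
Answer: 49514168285737/1117751778 ≈ 44298.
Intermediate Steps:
((13297 + 10596)/(2350 + 23968))/42471 - 1*(-44298) = (23893/26318)*(1/42471) + 44298 = 23893/1117751778 + 44298 = 49514168285737/1117751778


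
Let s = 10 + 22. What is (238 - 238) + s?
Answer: 32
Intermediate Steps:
s = 32
(238 - 238) + s = (238 - 238) + 32 = 0 + 32 = 32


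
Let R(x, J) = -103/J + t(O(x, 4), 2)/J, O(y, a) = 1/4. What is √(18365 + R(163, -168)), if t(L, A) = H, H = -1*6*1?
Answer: √129588018/84 ≈ 135.52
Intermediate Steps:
O(y, a) = ¼
H = -6 (H = -6*1 = -6)
t(L, A) = -6
R(x, J) = -109/J (R(x, J) = -103/J - 6/J = -109/J)
√(18365 + R(163, -168)) = √(18365 - 109/(-168)) = √(18365 - 109*(-1/168)) = √(18365 + 109/168) = √(3085429/168) = √129588018/84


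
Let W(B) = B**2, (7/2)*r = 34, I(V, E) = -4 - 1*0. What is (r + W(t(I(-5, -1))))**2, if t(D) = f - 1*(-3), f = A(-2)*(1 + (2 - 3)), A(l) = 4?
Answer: 17161/49 ≈ 350.22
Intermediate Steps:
I(V, E) = -4 (I(V, E) = -4 + 0 = -4)
f = 0 (f = 4*(1 + (2 - 3)) = 4*(1 - 1) = 4*0 = 0)
t(D) = 3 (t(D) = 0 - 1*(-3) = 0 + 3 = 3)
r = 68/7 (r = (2/7)*34 = 68/7 ≈ 9.7143)
(r + W(t(I(-5, -1))))**2 = (68/7 + 3**2)**2 = (68/7 + 9)**2 = (131/7)**2 = 17161/49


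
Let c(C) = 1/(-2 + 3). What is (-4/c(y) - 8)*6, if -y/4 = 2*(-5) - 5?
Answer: -72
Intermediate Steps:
y = 60 (y = -4*(2*(-5) - 5) = -4*(-10 - 5) = -4*(-15) = 60)
c(C) = 1 (c(C) = 1/1 = 1)
(-4/c(y) - 8)*6 = (-4/1 - 8)*6 = (-4*1 - 8)*6 = (-4 - 8)*6 = -12*6 = -72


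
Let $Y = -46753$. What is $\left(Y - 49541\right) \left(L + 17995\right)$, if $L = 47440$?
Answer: $-6300997890$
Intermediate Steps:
$\left(Y - 49541\right) \left(L + 17995\right) = \left(-46753 - 49541\right) \left(47440 + 17995\right) = \left(-96294\right) 65435 = -6300997890$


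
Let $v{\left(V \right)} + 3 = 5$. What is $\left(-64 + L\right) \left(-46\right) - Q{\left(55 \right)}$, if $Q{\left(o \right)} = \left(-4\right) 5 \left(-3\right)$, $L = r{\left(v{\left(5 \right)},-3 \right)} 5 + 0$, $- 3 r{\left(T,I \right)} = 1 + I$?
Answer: $\frac{8192}{3} \approx 2730.7$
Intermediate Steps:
$v{\left(V \right)} = 2$ ($v{\left(V \right)} = -3 + 5 = 2$)
$r{\left(T,I \right)} = - \frac{1}{3} - \frac{I}{3}$ ($r{\left(T,I \right)} = - \frac{1 + I}{3} = - \frac{1}{3} - \frac{I}{3}$)
$L = \frac{10}{3}$ ($L = \left(- \frac{1}{3} - -1\right) 5 + 0 = \left(- \frac{1}{3} + 1\right) 5 + 0 = \frac{2}{3} \cdot 5 + 0 = \frac{10}{3} + 0 = \frac{10}{3} \approx 3.3333$)
$Q{\left(o \right)} = 60$ ($Q{\left(o \right)} = \left(-20\right) \left(-3\right) = 60$)
$\left(-64 + L\right) \left(-46\right) - Q{\left(55 \right)} = \left(-64 + \frac{10}{3}\right) \left(-46\right) - 60 = \left(- \frac{182}{3}\right) \left(-46\right) - 60 = \frac{8372}{3} - 60 = \frac{8192}{3}$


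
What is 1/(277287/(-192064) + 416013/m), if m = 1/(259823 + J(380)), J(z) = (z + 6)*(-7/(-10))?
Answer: 960320/103908691002521277 ≈ 9.2420e-12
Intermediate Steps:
J(z) = 21/5 + 7*z/10 (J(z) = (6 + z)*(-7*(-⅒)) = (6 + z)*(7/10) = 21/5 + 7*z/10)
m = 5/1300466 (m = 1/(259823 + (21/5 + (7/10)*380)) = 1/(259823 + (21/5 + 266)) = 1/(259823 + 1351/5) = 1/(1300466/5) = 5/1300466 ≈ 3.8448e-6)
1/(277287/(-192064) + 416013/m) = 1/(277287/(-192064) + 416013/(5/1300466)) = 1/(277287*(-1/192064) + 416013*(1300466/5)) = 1/(-277287/192064 + 541010762058/5) = 1/(103908691002521277/960320) = 960320/103908691002521277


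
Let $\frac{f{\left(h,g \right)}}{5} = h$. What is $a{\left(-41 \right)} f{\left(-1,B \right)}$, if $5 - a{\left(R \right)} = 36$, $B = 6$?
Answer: $155$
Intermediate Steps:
$f{\left(h,g \right)} = 5 h$
$a{\left(R \right)} = -31$ ($a{\left(R \right)} = 5 - 36 = -31$)
$a{\left(-41 \right)} f{\left(-1,B \right)} = - 31 \cdot 5 \left(-1\right) = \left(-31\right) \left(-5\right) = 155$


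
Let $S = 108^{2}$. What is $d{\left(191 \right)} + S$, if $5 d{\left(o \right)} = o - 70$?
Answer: $\frac{58441}{5} \approx 11688.0$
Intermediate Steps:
$d{\left(o \right)} = -14 + \frac{o}{5}$ ($d{\left(o \right)} = \frac{o - 70}{5} = \frac{-70 + o}{5} = -14 + \frac{o}{5}$)
$S = 11664$
$d{\left(191 \right)} + S = \left(-14 + \frac{1}{5} \cdot 191\right) + 11664 = \left(-14 + \frac{191}{5}\right) + 11664 = \frac{121}{5} + 11664 = \frac{58441}{5}$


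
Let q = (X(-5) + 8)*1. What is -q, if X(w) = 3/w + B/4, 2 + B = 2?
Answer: -37/5 ≈ -7.4000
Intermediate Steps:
B = 0 (B = -2 + 2 = 0)
X(w) = 3/w (X(w) = 3/w + 0/4 = 3/w + 0*(¼) = 3/w + 0 = 3/w)
q = 37/5 (q = (3/(-5) + 8)*1 = (3*(-⅕) + 8)*1 = (-⅗ + 8)*1 = (37/5)*1 = 37/5 ≈ 7.4000)
-q = -1*37/5 = -37/5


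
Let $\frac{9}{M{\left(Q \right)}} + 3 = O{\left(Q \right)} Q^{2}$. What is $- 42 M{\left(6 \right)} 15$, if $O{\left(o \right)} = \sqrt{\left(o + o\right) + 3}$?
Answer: $- \frac{1890}{2159} - \frac{22680 \sqrt{15}}{2159} \approx -41.561$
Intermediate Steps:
$O{\left(o \right)} = \sqrt{3 + 2 o}$ ($O{\left(o \right)} = \sqrt{2 o + 3} = \sqrt{3 + 2 o}$)
$M{\left(Q \right)} = \frac{9}{-3 + Q^{2} \sqrt{3 + 2 Q}}$ ($M{\left(Q \right)} = \frac{9}{-3 + \sqrt{3 + 2 Q} Q^{2}} = \frac{9}{-3 + Q^{2} \sqrt{3 + 2 Q}}$)
$- 42 M{\left(6 \right)} 15 = - 42 \frac{9}{-3 + 6^{2} \sqrt{3 + 2 \cdot 6}} \cdot 15 = - 42 \frac{9}{-3 + 36 \sqrt{3 + 12}} \cdot 15 = - 42 \frac{9}{-3 + 36 \sqrt{15}} \cdot 15 = - \frac{378}{-3 + 36 \sqrt{15}} \cdot 15 = - \frac{5670}{-3 + 36 \sqrt{15}}$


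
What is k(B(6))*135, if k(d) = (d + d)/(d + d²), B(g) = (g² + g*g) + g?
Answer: 270/79 ≈ 3.4177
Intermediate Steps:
B(g) = g + 2*g² (B(g) = (g² + g²) + g = 2*g² + g = g + 2*g²)
k(d) = 2*d/(d + d²) (k(d) = (2*d)/(d + d²) = 2*d/(d + d²))
k(B(6))*135 = (2/(1 + 6*(1 + 2*6)))*135 = (2/(1 + 6*(1 + 12)))*135 = (2/(1 + 6*13))*135 = (2/(1 + 78))*135 = (2/79)*135 = 270/79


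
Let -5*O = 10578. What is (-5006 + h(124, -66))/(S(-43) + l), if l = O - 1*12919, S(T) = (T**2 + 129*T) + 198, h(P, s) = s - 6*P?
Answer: 29080/92673 ≈ 0.31379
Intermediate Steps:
O = -10578/5 (O = -1/5*10578 = -10578/5 ≈ -2115.6)
S(T) = 198 + T**2 + 129*T
l = -75173/5 (l = -10578/5 - 1*12919 = -10578/5 - 12919 = -75173/5 ≈ -15035.)
(-5006 + h(124, -66))/(S(-43) + l) = (-5006 + (-66 - 6*124))/((198 + (-43)**2 + 129*(-43)) - 75173/5) = (-5006 + (-66 - 744))/((198 + 1849 - 5547) - 75173/5) = (-5006 - 810)/(-3500 - 75173/5) = -5816/(-92673/5) = -5816*(-5/92673) = 29080/92673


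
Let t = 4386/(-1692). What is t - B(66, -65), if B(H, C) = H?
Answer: -19343/282 ≈ -68.592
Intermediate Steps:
t = -731/282 (t = 4386*(-1/1692) = -731/282 ≈ -2.5922)
t - B(66, -65) = -731/282 - 1*66 = -731/282 - 66 = -19343/282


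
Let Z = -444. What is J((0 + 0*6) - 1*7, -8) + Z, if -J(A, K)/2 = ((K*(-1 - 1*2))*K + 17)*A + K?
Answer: -2878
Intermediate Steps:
J(A, K) = -2*K - 2*A*(17 - 3*K²) (J(A, K) = -2*(((K*(-1 - 1*2))*K + 17)*A + K) = -2*(((K*(-1 - 2))*K + 17)*A + K) = -2*(((K*(-3))*K + 17)*A + K) = -2*(((-3*K)*K + 17)*A + K) = -2*((-3*K² + 17)*A + K) = -2*((17 - 3*K²)*A + K) = -2*(A*(17 - 3*K²) + K) = -2*(K + A*(17 - 3*K²)) = -2*K - 2*A*(17 - 3*K²))
J((0 + 0*6) - 1*7, -8) + Z = (-34*((0 + 0*6) - 1*7) - 2*(-8) + 6*((0 + 0*6) - 1*7)*(-8)²) - 444 = (-34*((0 + 0) - 7) + 16 + 6*((0 + 0) - 7)*64) - 444 = (-34*(0 - 7) + 16 + 6*(0 - 7)*64) - 444 = (-34*(-7) + 16 + 6*(-7)*64) - 444 = (238 + 16 - 2688) - 444 = -2434 - 444 = -2878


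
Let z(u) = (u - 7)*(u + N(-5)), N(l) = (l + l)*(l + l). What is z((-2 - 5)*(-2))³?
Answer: 508169592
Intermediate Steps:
N(l) = 4*l² (N(l) = (2*l)*(2*l) = 4*l²)
z(u) = (-7 + u)*(100 + u) (z(u) = (u - 7)*(u + 4*(-5)²) = (-7 + u)*(u + 4*25) = (-7 + u)*(u + 100) = (-7 + u)*(100 + u))
z((-2 - 5)*(-2))³ = (-700 + ((-2 - 5)*(-2))² + 93*((-2 - 5)*(-2)))³ = (-700 + (-7*(-2))² + 93*(-7*(-2)))³ = (-700 + 14² + 93*14)³ = (-700 + 196 + 1302)³ = 798³ = 508169592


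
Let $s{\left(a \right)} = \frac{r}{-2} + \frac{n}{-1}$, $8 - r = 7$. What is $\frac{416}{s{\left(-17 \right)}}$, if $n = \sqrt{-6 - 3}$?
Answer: $- \frac{832}{37} + \frac{4992 i}{37} \approx -22.486 + 134.92 i$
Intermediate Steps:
$r = 1$ ($r = 8 - 7 = 1$)
$n = 3 i$ ($n = \sqrt{-9} = 3 i \approx 3.0 i$)
$s{\left(a \right)} = - \frac{1}{2} - 3 i$ ($s{\left(a \right)} = 1 \frac{1}{-2} + \frac{3 i}{-1} = 1 \left(- \frac{1}{2}\right) + 3 i \left(-1\right) = - \frac{1}{2} - 3 i$)
$\frac{416}{s{\left(-17 \right)}} = \frac{416}{- \frac{1}{2} - 3 i} = 416 \frac{4 \left(- \frac{1}{2} + 3 i\right)}{37} = \frac{1664 \left(- \frac{1}{2} + 3 i\right)}{37}$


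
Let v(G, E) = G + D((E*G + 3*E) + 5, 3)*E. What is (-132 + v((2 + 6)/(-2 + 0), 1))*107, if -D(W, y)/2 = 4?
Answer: -15408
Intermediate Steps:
D(W, y) = -8 (D(W, y) = -2*4 = -8)
v(G, E) = G - 8*E
(-132 + v((2 + 6)/(-2 + 0), 1))*107 = (-132 + ((2 + 6)/(-2 + 0) - 8*1))*107 = (-132 + (8/(-2) - 8))*107 = (-132 + (8*(-½) - 8))*107 = (-132 + (-4 - 8))*107 = (-132 - 12)*107 = -144*107 = -15408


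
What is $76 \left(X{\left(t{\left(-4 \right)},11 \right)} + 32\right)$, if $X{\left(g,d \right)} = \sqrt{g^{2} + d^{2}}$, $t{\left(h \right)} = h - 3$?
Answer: $2432 + 76 \sqrt{170} \approx 3422.9$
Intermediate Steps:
$t{\left(h \right)} = -3 + h$
$X{\left(g,d \right)} = \sqrt{d^{2} + g^{2}}$
$76 \left(X{\left(t{\left(-4 \right)},11 \right)} + 32\right) = 76 \left(\sqrt{11^{2} + \left(-3 - 4\right)^{2}} + 32\right) = 76 \left(\sqrt{121 + \left(-7\right)^{2}} + 32\right) = 76 \left(\sqrt{121 + 49} + 32\right) = 76 \left(\sqrt{170} + 32\right) = 76 \left(32 + \sqrt{170}\right) = 2432 + 76 \sqrt{170}$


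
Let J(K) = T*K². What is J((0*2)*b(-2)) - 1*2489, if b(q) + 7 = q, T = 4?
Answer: -2489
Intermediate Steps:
b(q) = -7 + q
J(K) = 4*K²
J((0*2)*b(-2)) - 1*2489 = 4*((0*2)*(-7 - 2))² - 1*2489 = 4*(0*(-9))² - 2489 = 4*0² - 2489 = 4*0 - 2489 = 0 - 2489 = -2489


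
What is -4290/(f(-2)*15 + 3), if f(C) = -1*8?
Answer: 110/3 ≈ 36.667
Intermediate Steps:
f(C) = -8
-4290/(f(-2)*15 + 3) = -4290/(-8*15 + 3) = -4290/(-120 + 3) = -4290/(-117) = -4290*(-1/117) = 110/3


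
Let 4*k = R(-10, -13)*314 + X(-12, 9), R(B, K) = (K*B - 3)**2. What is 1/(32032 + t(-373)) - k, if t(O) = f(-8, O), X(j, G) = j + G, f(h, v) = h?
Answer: -40546411017/32024 ≈ -1.2661e+6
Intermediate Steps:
X(j, G) = G + j
t(O) = -8
R(B, K) = (-3 + B*K)**2 (R(B, K) = (B*K - 3)**2 = (-3 + B*K)**2)
k = 5064503/4 (k = ((-3 - 10*(-13))**2*314 + (9 - 12))/4 = ((-3 + 130)**2*314 - 3)/4 = (127**2*314 - 3)/4 = (16129*314 - 3)/4 = (5064506 - 3)/4 = (1/4)*5064503 = 5064503/4 ≈ 1.2661e+6)
1/(32032 + t(-373)) - k = 1/(32032 - 8) - 1*5064503/4 = 1/32024 - 5064503/4 = -40546411017/32024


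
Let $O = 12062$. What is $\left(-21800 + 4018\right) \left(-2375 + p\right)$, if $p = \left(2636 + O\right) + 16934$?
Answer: $-520247974$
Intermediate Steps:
$p = 31632$ ($p = \left(2636 + 12062\right) + 16934 = 14698 + 16934 = 31632$)
$\left(-21800 + 4018\right) \left(-2375 + p\right) = \left(-21800 + 4018\right) \left(-2375 + 31632\right) = \left(-17782\right) 29257 = -520247974$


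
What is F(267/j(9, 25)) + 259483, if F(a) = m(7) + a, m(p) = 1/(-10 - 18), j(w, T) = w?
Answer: 21799061/84 ≈ 2.5951e+5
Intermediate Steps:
m(p) = -1/28 (m(p) = 1/(-28) = -1/28)
F(a) = -1/28 + a
F(267/j(9, 25)) + 259483 = (-1/28 + 267/9) + 259483 = (-1/28 + 267*(1/9)) + 259483 = (-1/28 + 89/3) + 259483 = 2489/84 + 259483 = 21799061/84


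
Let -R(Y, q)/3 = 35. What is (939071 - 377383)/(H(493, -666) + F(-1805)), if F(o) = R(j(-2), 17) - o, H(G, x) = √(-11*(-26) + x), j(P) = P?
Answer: 47743480/144519 - 280844*I*√95/722595 ≈ 330.36 - 3.7882*I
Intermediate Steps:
H(G, x) = √(286 + x)
R(Y, q) = -105 (R(Y, q) = -3*35 = -105)
F(o) = -105 - o
(939071 - 377383)/(H(493, -666) + F(-1805)) = (939071 - 377383)/(√(286 - 666) + (-105 - 1*(-1805))) = 561688/(√(-380) + (-105 + 1805)) = 561688/(2*I*√95 + 1700) = 561688/(1700 + 2*I*√95)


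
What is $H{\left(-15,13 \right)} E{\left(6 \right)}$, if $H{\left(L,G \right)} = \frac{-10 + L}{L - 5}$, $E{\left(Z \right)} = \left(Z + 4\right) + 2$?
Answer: $15$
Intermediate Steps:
$E{\left(Z \right)} = 6 + Z$ ($E{\left(Z \right)} = \left(4 + Z\right) + 2 = 6 + Z$)
$H{\left(L,G \right)} = \frac{-10 + L}{-5 + L}$
$H{\left(-15,13 \right)} E{\left(6 \right)} = \frac{-10 - 15}{-5 - 15} \left(6 + 6\right) = \frac{1}{-20} \left(-25\right) 12 = \left(- \frac{1}{20}\right) \left(-25\right) 12 = \frac{5}{4} \cdot 12 = 15$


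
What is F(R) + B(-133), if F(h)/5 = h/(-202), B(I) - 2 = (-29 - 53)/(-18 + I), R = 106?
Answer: -1231/15251 ≈ -0.080716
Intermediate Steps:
B(I) = 2 - 82/(-18 + I) (B(I) = 2 + (-29 - 53)/(-18 + I) = 2 - 82/(-18 + I))
F(h) = -5*h/202 (F(h) = 5*(h/(-202)) = 5*(h*(-1/202)) = 5*(-h/202) = -5*h/202)
F(R) + B(-133) = -5/202*106 + 2*(-59 - 133)/(-18 - 133) = -265/101 + 2*(-192)/(-151) = -265/101 + 2*(-1/151)*(-192) = -265/101 + 384/151 = -1231/15251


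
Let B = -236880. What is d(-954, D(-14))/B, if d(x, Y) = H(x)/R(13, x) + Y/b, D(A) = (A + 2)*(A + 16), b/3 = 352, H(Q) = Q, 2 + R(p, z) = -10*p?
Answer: -317/10422720 ≈ -3.0414e-5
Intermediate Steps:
R(p, z) = -2 - 10*p
b = 1056 (b = 3*352 = 1056)
D(A) = (2 + A)*(16 + A)
d(x, Y) = -x/132 + Y/1056 (d(x, Y) = x/(-2 - 10*13) + Y/1056 = x/(-2 - 130) + Y*(1/1056) = x/(-132) + Y/1056 = x*(-1/132) + Y/1056 = -x/132 + Y/1056)
d(-954, D(-14))/B = (-1/132*(-954) + (32 + (-14)² + 18*(-14))/1056)/(-236880) = (159/22 + (32 + 196 - 252)/1056)*(-1/236880) = (159/22 + (1/1056)*(-24))*(-1/236880) = (159/22 - 1/44)*(-1/236880) = (317/44)*(-1/236880) = -317/10422720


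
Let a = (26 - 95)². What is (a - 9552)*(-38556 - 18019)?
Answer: 271050825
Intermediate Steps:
a = 4761 (a = (-69)² = 4761)
(a - 9552)*(-38556 - 18019) = (4761 - 9552)*(-38556 - 18019) = -4791*(-56575) = 271050825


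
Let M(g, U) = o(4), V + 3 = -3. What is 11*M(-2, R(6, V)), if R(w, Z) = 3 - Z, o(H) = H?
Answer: 44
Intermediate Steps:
V = -6 (V = -3 - 3 = -6)
M(g, U) = 4
11*M(-2, R(6, V)) = 11*4 = 44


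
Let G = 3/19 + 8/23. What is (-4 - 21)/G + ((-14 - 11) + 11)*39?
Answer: -131591/221 ≈ -595.43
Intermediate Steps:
G = 221/437 (G = 3*(1/19) + 8*(1/23) = 3/19 + 8/23 = 221/437 ≈ 0.50572)
(-4 - 21)/G + ((-14 - 11) + 11)*39 = (-4 - 21)/(221/437) + ((-14 - 11) + 11)*39 = -25*437/221 + (-25 + 11)*39 = -10925/221 - 14*39 = -10925/221 - 546 = -131591/221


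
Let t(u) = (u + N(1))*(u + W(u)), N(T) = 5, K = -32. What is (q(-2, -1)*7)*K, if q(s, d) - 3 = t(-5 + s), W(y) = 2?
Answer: -2912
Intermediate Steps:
t(u) = (2 + u)*(5 + u) (t(u) = (u + 5)*(u + 2) = (5 + u)*(2 + u) = (2 + u)*(5 + u))
q(s, d) = -22 + (-5 + s)² + 7*s (q(s, d) = 3 + (10 + (-5 + s)² + 7*(-5 + s)) = 3 + (10 + (-5 + s)² + (-35 + 7*s)) = 3 + (-25 + (-5 + s)² + 7*s) = -22 + (-5 + s)² + 7*s)
(q(-2, -1)*7)*K = ((3 + (-2)² - 3*(-2))*7)*(-32) = ((3 + 4 + 6)*7)*(-32) = (13*7)*(-32) = 91*(-32) = -2912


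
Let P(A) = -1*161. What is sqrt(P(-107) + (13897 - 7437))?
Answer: sqrt(6299) ≈ 79.366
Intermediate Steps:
P(A) = -161
sqrt(P(-107) + (13897 - 7437)) = sqrt(-161 + (13897 - 7437)) = sqrt(-161 + 6460) = sqrt(6299)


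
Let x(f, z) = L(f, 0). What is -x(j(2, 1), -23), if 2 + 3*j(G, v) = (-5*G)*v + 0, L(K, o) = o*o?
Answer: 0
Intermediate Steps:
L(K, o) = o²
j(G, v) = -⅔ - 5*G*v/3 (j(G, v) = -⅔ + ((-5*G)*v + 0)/3 = -⅔ + (-5*G*v + 0)/3 = -⅔ + (-5*G*v)/3 = -⅔ - 5*G*v/3)
x(f, z) = 0 (x(f, z) = 0² = 0)
-x(j(2, 1), -23) = -1*0 = 0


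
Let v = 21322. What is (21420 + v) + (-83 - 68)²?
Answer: 65543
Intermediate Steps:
(21420 + v) + (-83 - 68)² = (21420 + 21322) + (-83 - 68)² = 42742 + (-151)² = 42742 + 22801 = 65543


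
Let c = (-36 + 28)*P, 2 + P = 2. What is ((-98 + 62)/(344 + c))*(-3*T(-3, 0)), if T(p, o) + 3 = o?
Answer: -81/86 ≈ -0.94186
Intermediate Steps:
T(p, o) = -3 + o
P = 0 (P = -2 + 2 = 0)
c = 0 (c = (-36 + 28)*0 = -8*0 = 0)
((-98 + 62)/(344 + c))*(-3*T(-3, 0)) = ((-98 + 62)/(344 + 0))*(-3*(-3 + 0)) = (-36/344)*(-3*(-3)) = -36*1/344*9 = -9/86*9 = -81/86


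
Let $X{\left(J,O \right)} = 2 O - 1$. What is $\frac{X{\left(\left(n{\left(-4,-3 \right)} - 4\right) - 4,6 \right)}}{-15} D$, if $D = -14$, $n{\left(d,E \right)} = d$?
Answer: $\frac{154}{15} \approx 10.267$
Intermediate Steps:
$X{\left(J,O \right)} = -1 + 2 O$
$\frac{X{\left(\left(n{\left(-4,-3 \right)} - 4\right) - 4,6 \right)}}{-15} D = \frac{-1 + 2 \cdot 6}{-15} \left(-14\right) = \left(-1 + 12\right) \left(- \frac{1}{15}\right) \left(-14\right) = 11 \left(- \frac{1}{15}\right) \left(-14\right) = \left(- \frac{11}{15}\right) \left(-14\right) = \frac{154}{15}$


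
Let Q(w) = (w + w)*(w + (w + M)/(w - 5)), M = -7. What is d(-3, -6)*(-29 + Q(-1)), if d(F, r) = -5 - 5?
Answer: 890/3 ≈ 296.67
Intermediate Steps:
d(F, r) = -10
Q(w) = 2*w*(w + (-7 + w)/(-5 + w)) (Q(w) = (w + w)*(w + (w - 7)/(w - 5)) = (2*w)*(w + (-7 + w)/(-5 + w)) = 2*w*(w + (-7 + w)/(-5 + w)))
d(-3, -6)*(-29 + Q(-1)) = -10*(-29 + 2*(-1)*(-7 + (-1)² - 4*(-1))/(-5 - 1)) = -10*(-29 + 2*(-1)*(-7 + 1 + 4)/(-6)) = -10*(-29 + 2*(-1)*(-⅙)*(-2)) = -10*(-29 - ⅔) = -10*(-89/3) = 890/3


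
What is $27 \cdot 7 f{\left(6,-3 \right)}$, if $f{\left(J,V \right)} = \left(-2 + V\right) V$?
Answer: $2835$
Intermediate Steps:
$f{\left(J,V \right)} = V \left(-2 + V\right)$
$27 \cdot 7 f{\left(6,-3 \right)} = 27 \cdot 7 \left(- 3 \left(-2 - 3\right)\right) = 189 \left(\left(-3\right) \left(-5\right)\right) = 189 \cdot 15 = 2835$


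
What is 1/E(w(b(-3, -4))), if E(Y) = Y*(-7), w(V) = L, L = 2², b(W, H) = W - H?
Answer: -1/28 ≈ -0.035714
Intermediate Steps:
L = 4
w(V) = 4
E(Y) = -7*Y
1/E(w(b(-3, -4))) = 1/(-7*4) = 1/(-28) = -1/28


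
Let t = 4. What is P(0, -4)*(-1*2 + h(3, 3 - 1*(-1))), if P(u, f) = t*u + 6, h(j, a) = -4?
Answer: -36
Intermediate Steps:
P(u, f) = 6 + 4*u (P(u, f) = 4*u + 6 = 6 + 4*u)
P(0, -4)*(-1*2 + h(3, 3 - 1*(-1))) = (6 + 4*0)*(-1*2 - 4) = (6 + 0)*(-2 - 4) = 6*(-6) = -36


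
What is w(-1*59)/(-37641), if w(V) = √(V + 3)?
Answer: -2*I*√14/37641 ≈ -0.00019881*I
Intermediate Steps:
w(V) = √(3 + V)
w(-1*59)/(-37641) = √(3 - 1*59)/(-37641) = √(3 - 59)*(-1/37641) = √(-56)*(-1/37641) = (2*I*√14)*(-1/37641) = -2*I*√14/37641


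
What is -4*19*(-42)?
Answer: 3192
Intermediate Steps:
-4*19*(-42) = -76*(-42) = 3192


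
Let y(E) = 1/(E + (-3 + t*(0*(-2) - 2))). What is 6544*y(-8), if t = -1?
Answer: -6544/9 ≈ -727.11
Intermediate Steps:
y(E) = 1/(-1 + E) (y(E) = 1/(E + (-3 - (0*(-2) - 2))) = 1/(E + (-3 - (0 - 2))) = 1/(E + (-3 - 1*(-2))) = 1/(E + (-3 + 2)) = 1/(E - 1) = 1/(-1 + E))
6544*y(-8) = 6544/(-1 - 8) = 6544/(-9) = 6544*(-1/9) = -6544/9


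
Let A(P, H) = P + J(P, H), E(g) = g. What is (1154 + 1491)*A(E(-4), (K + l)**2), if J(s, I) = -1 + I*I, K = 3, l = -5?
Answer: 29095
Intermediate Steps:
J(s, I) = -1 + I**2
A(P, H) = -1 + P + H**2 (A(P, H) = P + (-1 + H**2) = -1 + P + H**2)
(1154 + 1491)*A(E(-4), (K + l)**2) = (1154 + 1491)*(-1 - 4 + ((3 - 5)**2)**2) = 2645*(-1 - 4 + ((-2)**2)**2) = 2645*(-1 - 4 + 4**2) = 2645*(-1 - 4 + 16) = 2645*11 = 29095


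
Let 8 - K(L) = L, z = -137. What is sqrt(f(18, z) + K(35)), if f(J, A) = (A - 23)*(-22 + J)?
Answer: sqrt(613) ≈ 24.759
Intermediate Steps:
f(J, A) = (-23 + A)*(-22 + J)
K(L) = 8 - L
sqrt(f(18, z) + K(35)) = sqrt((506 - 23*18 - 22*(-137) - 137*18) + (8 - 1*35)) = sqrt((506 - 414 + 3014 - 2466) + (8 - 35)) = sqrt(640 - 27) = sqrt(613)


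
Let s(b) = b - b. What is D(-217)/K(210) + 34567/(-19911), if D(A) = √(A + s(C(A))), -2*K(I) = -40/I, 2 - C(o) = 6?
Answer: -34567/19911 + 21*I*√217/2 ≈ -1.7361 + 154.67*I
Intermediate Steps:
C(o) = -4 (C(o) = 2 - 1*6 = 2 - 6 = -4)
s(b) = 0
K(I) = 20/I (K(I) = -(-20)/I = 20/I)
D(A) = √A (D(A) = √(A + 0) = √A)
D(-217)/K(210) + 34567/(-19911) = √(-217)/((20/210)) + 34567/(-19911) = (I*√217)/((20*(1/210))) + 34567*(-1/19911) = (I*√217)/(2/21) - 34567/19911 = (I*√217)*(21/2) - 34567/19911 = 21*I*√217/2 - 34567/19911 = -34567/19911 + 21*I*√217/2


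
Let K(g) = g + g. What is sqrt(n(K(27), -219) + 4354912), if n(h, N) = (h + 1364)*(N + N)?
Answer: 2*sqrt(933457) ≈ 1932.3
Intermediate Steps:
K(g) = 2*g
n(h, N) = 2*N*(1364 + h) (n(h, N) = (1364 + h)*(2*N) = 2*N*(1364 + h))
sqrt(n(K(27), -219) + 4354912) = sqrt(2*(-219)*(1364 + 2*27) + 4354912) = sqrt(2*(-219)*(1364 + 54) + 4354912) = sqrt(2*(-219)*1418 + 4354912) = sqrt(-621084 + 4354912) = sqrt(3733828) = 2*sqrt(933457)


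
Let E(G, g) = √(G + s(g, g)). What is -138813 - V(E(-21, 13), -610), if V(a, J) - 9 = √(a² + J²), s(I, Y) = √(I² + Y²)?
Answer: -138822 - √(372079 + 13*√2) ≈ -1.3943e+5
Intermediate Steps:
E(G, g) = √(G + √2*√(g²)) (E(G, g) = √(G + √(g² + g²)) = √(G + √(2*g²)) = √(G + √2*√(g²)))
V(a, J) = 9 + √(J² + a²) (V(a, J) = 9 + √(a² + J²) = 9 + √(J² + a²))
-138813 - V(E(-21, 13), -610) = -138813 - (9 + √((-610)² + (√(-21 + √2*√(13²)))²)) = -138813 - (9 + √(372100 + (√(-21 + √2*√169))²)) = -138813 - (9 + √(372100 + (√(-21 + √2*13))²)) = -138813 - (9 + √(372100 + (√(-21 + 13*√2))²)) = -138813 - (9 + √(372100 + (-21 + 13*√2))) = -138813 - (9 + √(372079 + 13*√2)) = -138813 + (-9 - √(372079 + 13*√2)) = -138822 - √(372079 + 13*√2)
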